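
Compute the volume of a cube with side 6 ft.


Shape: cube
Side s = 6 ft
Formula: V = s^3
V = 6 * 6 * 6
V = 36 * 6
V = 216
216 ft^3


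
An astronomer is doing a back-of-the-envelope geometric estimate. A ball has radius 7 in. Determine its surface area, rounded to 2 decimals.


Shape: sphere
Radius r = 7 in
Formula: SA = 4 * pi * r^2
r^2 = 49
SA = 4 * pi * 49
SA = 196 * pi
SA = 615.75
615.75 in^2


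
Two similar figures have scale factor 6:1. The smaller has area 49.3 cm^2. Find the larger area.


Linear scale factor k = 6
Original area = 49.3 cm^2
Rule: under a linear scaling by k, areas scale by k^2.
k^2 = 6^2 = 36
New area = 49.3 * 36
New area = 1774.8
1774.8 cm^2


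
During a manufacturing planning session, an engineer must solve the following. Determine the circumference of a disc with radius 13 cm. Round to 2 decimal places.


Shape: circle
Radius r = 13 cm
Formula: C = 2 * pi * r
C = 2 * pi * 13
C = 26 * pi
C = 81.68
81.68 cm


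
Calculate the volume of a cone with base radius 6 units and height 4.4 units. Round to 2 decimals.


Shape: cone
Radius r = 6 units, Height h = 4.4 units
Formula: V = (1/3) * pi * r^2 * h
r^2 = 36
pi * r^2 * h = pi * 36 * 4.4 = 158.4 * pi
V = 158.4 * pi / 3
V = 165.88
165.88 units^3


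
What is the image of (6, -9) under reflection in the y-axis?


Transformation: reflection
Original point: (6, -9)
Rule for reflection over the y-axis: (x, y) -> (-x, y)
Apply: (6, -9) -> (-6, -9)
(-6, -9)


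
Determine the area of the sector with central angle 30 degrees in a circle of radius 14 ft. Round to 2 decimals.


Shape: circular sector
Radius r = 14 ft, Angle = 30 degrees
Formula: A = (angle/360) * pi * r^2
r^2 = 196
Fraction of circle = 30/360
A = (30/360) * pi * 196
A = 16.333333 * pi
A = 51.31
51.31 ft^2


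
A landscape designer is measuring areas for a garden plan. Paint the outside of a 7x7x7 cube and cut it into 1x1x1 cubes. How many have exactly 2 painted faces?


Large cube: 7 x 7 x 7, cut into unit cubes.
n = 7, so n - 2 = 5
Cubes with 2 painted faces lie along the edges, excluding corners.
A cube has 12 edges; each contributes (n - 2) = 5 such cubes.
Count = 12 * 5 = 60
60 unit cubes


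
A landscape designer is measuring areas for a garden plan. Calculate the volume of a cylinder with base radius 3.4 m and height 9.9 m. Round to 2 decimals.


Shape: cylinder
Radius r = 3.4 m, Height h = 9.9 m
Formula: V = pi * r^2 * h
r^2 = 11.56
V = pi * 11.56 * 9.9
V = 114.444 * pi
V = 359.54
359.54 m^3


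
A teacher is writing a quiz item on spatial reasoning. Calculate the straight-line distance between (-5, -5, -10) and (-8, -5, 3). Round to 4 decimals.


3D distance between two points
P1 = (-5, -5, -10), P2 = (-8, -5, 3)
Formula: d = sqrt((x2-x1)^2 + (y2-y1)^2 + (z2-z1)^2)
dx = -8 - -5 = -3
dy = -5 - -5 = 0
dz = 3 - -10 = 13
dx^2 + dy^2 + dz^2 = 9 + 0 + 169 = 178
d = sqrt(178)
d = 13.3417
13.3417 units


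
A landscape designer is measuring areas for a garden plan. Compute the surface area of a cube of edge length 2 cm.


Shape: cube
Side s = 2 cm
A cube has 6 square faces.
Formula: SA = 6 * s^2
s^2 = 4
SA = 6 * 4
SA = 24
24 cm^2


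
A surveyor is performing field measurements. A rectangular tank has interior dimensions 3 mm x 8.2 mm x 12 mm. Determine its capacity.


Shape: rectangular prism
l = 3 mm, w = 8.2 mm, h = 12 mm
Formula: V = l * w * h
V = 3 * 8.2 * 12
V = 24.6 * 12
V = 295.2
295.2 mm^3


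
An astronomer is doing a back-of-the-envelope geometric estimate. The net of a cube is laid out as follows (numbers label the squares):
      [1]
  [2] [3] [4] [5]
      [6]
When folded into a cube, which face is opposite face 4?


Net: cross layout. Take square 3 as the base (bottom).
Fold the four squares in the horizontal row up around 3: 2 -> left, 4 -> right, 5 wraps to the top.
Fold 1 and 6 up from 3: 1 -> back, 6 -> front.
Opposite pairs are therefore: (1, 6), (2, 4), (3, 5).
Face 4 is opposite face 2.
face 2


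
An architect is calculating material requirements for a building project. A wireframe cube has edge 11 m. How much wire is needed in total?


Shape: cube
Side s = 11 m
A cube has 12 edges, all equal.
Formula: total edge length = 12 * s
Total = 12 * 11
Total = 132
132 m


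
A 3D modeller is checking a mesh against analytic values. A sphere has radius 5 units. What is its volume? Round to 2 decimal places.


Shape: sphere
Radius r = 5 units
Formula: V = (4/3) * pi * r^3
r^3 = 125
(4/3) * 125 = 166.666667
V = 166.666667 * pi
V = 523.6
523.6 units^3


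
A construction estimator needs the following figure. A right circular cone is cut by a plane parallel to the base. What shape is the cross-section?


Solid: right circular cone
Cutting plane: parallel to the base
Visualize the intersection of the plane with the solid's surface.
The boundary of the cut region is a circle.
circle


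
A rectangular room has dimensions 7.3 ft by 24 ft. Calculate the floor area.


Shape: rectangle
Length l = 7.3 ft, Width w = 24 ft
Formula: A = l * w
A = 7.3 * 24
A = 175.2
175.2 ft^2


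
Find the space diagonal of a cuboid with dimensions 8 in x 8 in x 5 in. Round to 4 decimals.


Shape: rectangular box (space diagonal)
l = 8 in, w = 8 in, h = 5 in
Visualize: the diagonal of the base, then a right triangle with that diagonal and the height.
Formula: d = sqrt(l^2 + w^2 + h^2)
l^2 + w^2 + h^2 = 64 + 64 + 25 = 153
d = sqrt(153)
d = 12.3693
12.3693 in


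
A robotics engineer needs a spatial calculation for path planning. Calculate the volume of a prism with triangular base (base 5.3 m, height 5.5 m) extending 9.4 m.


Shape: triangular prism
Triangle base = 5.3 m, triangle height = 5.5 m, prism length L = 9.4 m
Formula: V = (1/2 * b * h_tri) * L
Cross-section area = 0.5 * 5.3 * 5.5 = 14.575
V = 14.575 * 9.4
V = 137.005
137.005 m^3


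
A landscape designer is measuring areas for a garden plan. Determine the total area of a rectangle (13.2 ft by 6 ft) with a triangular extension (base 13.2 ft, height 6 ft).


Composite shape: rectangle + triangle
Rectangle area = 13.2 * 6 = 79.2
Triangle area = 0.5 * 13.2 * 6 = 39.6
Total = 79.2 + 39.6
Total = 118.8
118.8 ft^2


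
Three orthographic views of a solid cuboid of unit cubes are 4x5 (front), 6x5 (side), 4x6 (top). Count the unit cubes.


Orthographic views of a solid rectangular block:
Front view 4 x 5 -> length = 4, height = 5
Side view 6 x 5 -> width = 6, height = 5 (consistent)
Top view 4 x 6 -> confirms length = 4, width = 6
The block is 4 x 6 x 5.
Total unit cubes = 4 * 6 * 5 = 120
120 unit cubes


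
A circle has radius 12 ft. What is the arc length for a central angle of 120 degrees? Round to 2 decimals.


Shape: circular arc
Radius r = 12 ft, Angle = 120 degrees
Formula: L = (angle/360) * 2 * pi * r
2 * pi * r = 24 * pi
L = (120/360) * 24 * pi
L = 8 * pi
L = 25.13
25.13 ft


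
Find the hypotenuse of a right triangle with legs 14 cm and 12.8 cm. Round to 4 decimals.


Shape: right triangle
Legs a = 14 cm, b = 12.8 cm
Formula: c = sqrt(a^2 + b^2)
a^2 = 196, b^2 = 163.84
a^2 + b^2 = 359.84
c = sqrt(359.84)
c = 18.9694
18.9694 cm


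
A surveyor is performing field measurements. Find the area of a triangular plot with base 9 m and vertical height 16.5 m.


Shape: triangle
Base b = 9 m, Height h = 16.5 m
Formula: A = (1/2) * b * h
A = 0.5 * 9 * 16.5
A = 0.5 * 148.5
A = 74.25
74.25 m^2


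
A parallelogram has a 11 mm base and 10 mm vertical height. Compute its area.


Shape: parallelogram
Base b = 11 mm, Height h = 10 mm
Formula: A = b * h
A = 11 * 10
A = 110
110 mm^2


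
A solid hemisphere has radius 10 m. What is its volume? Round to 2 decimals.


Shape: hemisphere (half of a sphere)
Radius r = 10 m
Formula: V = (1/2) * (4/3) * pi * r^3 = (2/3) * pi * r^3
r^3 = 1000
(2/3) * 1000 = 666.666667
V = 666.666667 * pi
V = 2094.4
2094.4 m^3


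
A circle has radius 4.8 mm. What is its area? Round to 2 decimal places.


Shape: circle
Radius r = 4.8 mm
Formula: A = pi * r^2
r^2 = 4.8^2 = 23.04
A = pi * 23.04
A = 72.38
72.38 mm^2


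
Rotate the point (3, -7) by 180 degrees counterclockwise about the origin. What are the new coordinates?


Transformation: rotation about the origin
Original point: (3, -7)
Rule for 180 deg: (x, y) -> (-x, -y)
Apply: (3, -7) -> (-3, 7)
(-3, 7)


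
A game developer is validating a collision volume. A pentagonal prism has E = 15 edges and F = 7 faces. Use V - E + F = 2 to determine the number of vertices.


Polyhedron: pentagonal prism
Euler's formula for convex polyhedra: V - E + F = 2
Given: E = 15 edges and F = 7 faces
Solve for V:
V = 2 + E - F = 2 + 15 - 7 = 10
10 vertices


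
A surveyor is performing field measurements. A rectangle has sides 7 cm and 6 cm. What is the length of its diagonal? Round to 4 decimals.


Shape: rectangle (diagonal via Pythagoras)
Sides: 7 cm and 6 cm
Formula: d = sqrt(l^2 + w^2)
l^2 = 49, w^2 = 36
l^2 + w^2 = 85
d = sqrt(85)
d = 9.2195
9.2195 cm


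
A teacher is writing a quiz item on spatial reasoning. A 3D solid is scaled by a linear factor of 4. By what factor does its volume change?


Linear scale factor k = 4
Rule: under a linear scaling by k, volumes scale by k^3.
k^3 = 4 * 4 * 4
k^3 = 16 * 4
k^3 = 64
Volume scales by a factor of 64.
64 (dimensionless)


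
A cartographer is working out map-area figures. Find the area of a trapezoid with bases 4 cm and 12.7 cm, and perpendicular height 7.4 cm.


Shape: trapezoid
Parallel sides a = 4 cm, b = 12.7 cm; Height h = 7.4 cm
Formula: A = (a + b) * h / 2
a + b = 4 + 12.7 = 16.7
A = 16.7 * 7.4 / 2
A = 123.58 / 2
A = 61.79
61.79 cm^2


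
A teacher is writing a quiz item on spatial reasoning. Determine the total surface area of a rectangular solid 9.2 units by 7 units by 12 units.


Shape: rectangular prism
l = 9.2 units, w = 7 units, h = 12 units
Formula: SA = 2(lw + lh + wh)
lw = 64.4, lh = 110.4, wh = 84
lw + lh + wh = 258.8
SA = 2 * 258.8
SA = 517.6
517.6 units^2


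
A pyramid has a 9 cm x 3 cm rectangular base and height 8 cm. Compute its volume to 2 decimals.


Shape: rectangular pyramid
Base: 9 cm x 3 cm, Height h = 8 cm
Formula: V = (1/3) * base_area * h
base_area = 9 * 3 = 27
base_area * h = 27 * 8 = 216
V = 216 / 3
V = 72
72 cm^3


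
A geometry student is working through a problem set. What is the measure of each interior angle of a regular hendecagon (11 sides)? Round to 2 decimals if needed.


Shape: regular hendecagon (11 sides)
Formula: interior angle = (n - 2) * 180 / n
(n - 2) = 9
(n - 2) * 180 = 1620
angle = 1620 / 11
angle = 147.27
147.27 degrees


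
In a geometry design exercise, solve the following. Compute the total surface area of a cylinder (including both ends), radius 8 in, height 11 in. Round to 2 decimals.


Shape: closed cylinder
Radius r = 8 in, Height h = 11 in
Formula: SA = 2*pi*r^2 + 2*pi*r*h = 2*pi*r*(r + h)
r + h = 19
2 * r * (r + h) = 2 * 8 * 19 = 304
SA = 304 * pi
SA = 955.04
955.04 in^2


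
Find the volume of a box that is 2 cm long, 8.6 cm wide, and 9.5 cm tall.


Shape: rectangular prism
l = 2 cm, w = 8.6 cm, h = 9.5 cm
Formula: V = l * w * h
V = 2 * 8.6 * 9.5
V = 17.2 * 9.5
V = 163.4
163.4 cm^3


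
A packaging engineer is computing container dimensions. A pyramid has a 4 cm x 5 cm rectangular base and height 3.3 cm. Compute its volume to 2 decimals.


Shape: rectangular pyramid
Base: 4 cm x 5 cm, Height h = 3.3 cm
Formula: V = (1/3) * base_area * h
base_area = 4 * 5 = 20
base_area * h = 20 * 3.3 = 66
V = 66 / 3
V = 22
22 cm^3


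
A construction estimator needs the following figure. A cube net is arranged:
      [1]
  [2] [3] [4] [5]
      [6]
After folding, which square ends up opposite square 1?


Net: cross layout. Take square 3 as the base (bottom).
Fold the four squares in the horizontal row up around 3: 2 -> left, 4 -> right, 5 wraps to the top.
Fold 1 and 6 up from 3: 1 -> back, 6 -> front.
Opposite pairs are therefore: (1, 6), (2, 4), (3, 5).
Face 1 is opposite face 6.
face 6


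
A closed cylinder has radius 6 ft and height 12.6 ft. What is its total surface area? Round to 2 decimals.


Shape: closed cylinder
Radius r = 6 ft, Height h = 12.6 ft
Formula: SA = 2*pi*r^2 + 2*pi*r*h = 2*pi*r*(r + h)
r + h = 18.6
2 * r * (r + h) = 2 * 6 * 18.6 = 223.2
SA = 223.2 * pi
SA = 701.2
701.2 ft^2


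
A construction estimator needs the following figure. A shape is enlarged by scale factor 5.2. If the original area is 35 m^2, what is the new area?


Linear scale factor k = 5.2
Original area = 35 m^2
Rule: under a linear scaling by k, areas scale by k^2.
k^2 = 5.2^2 = 27.04
New area = 35 * 27.04
New area = 946.4
946.4 m^2


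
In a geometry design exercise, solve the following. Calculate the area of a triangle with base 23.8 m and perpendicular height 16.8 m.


Shape: triangle
Base b = 23.8 m, Height h = 16.8 m
Formula: A = (1/2) * b * h
A = 0.5 * 23.8 * 16.8
A = 0.5 * 399.84
A = 199.92
199.92 m^2


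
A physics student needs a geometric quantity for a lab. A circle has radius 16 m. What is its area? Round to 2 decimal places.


Shape: circle
Radius r = 16 m
Formula: A = pi * r^2
r^2 = 16^2 = 256
A = pi * 256
A = 804.25
804.25 m^2


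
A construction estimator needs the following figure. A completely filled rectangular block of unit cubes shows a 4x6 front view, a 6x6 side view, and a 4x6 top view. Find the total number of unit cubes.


Orthographic views of a solid rectangular block:
Front view 4 x 6 -> length = 4, height = 6
Side view 6 x 6 -> width = 6, height = 6 (consistent)
Top view 4 x 6 -> confirms length = 4, width = 6
The block is 4 x 6 x 6.
Total unit cubes = 4 * 6 * 6 = 144
144 unit cubes


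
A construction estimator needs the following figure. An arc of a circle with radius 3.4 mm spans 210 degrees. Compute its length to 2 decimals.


Shape: circular arc
Radius r = 3.4 mm, Angle = 210 degrees
Formula: L = (angle/360) * 2 * pi * r
2 * pi * r = 6.8 * pi
L = (210/360) * 6.8 * pi
L = 3.966667 * pi
L = 12.46
12.46 mm


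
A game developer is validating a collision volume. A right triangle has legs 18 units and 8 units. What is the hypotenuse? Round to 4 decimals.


Shape: right triangle
Legs a = 18 units, b = 8 units
Formula: c = sqrt(a^2 + b^2)
a^2 = 324, b^2 = 64
a^2 + b^2 = 388
c = sqrt(388)
c = 19.6977
19.6977 units


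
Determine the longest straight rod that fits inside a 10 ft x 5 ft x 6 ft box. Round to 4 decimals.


Shape: rectangular box (space diagonal)
l = 10 ft, w = 5 ft, h = 6 ft
Visualize: the diagonal of the base, then a right triangle with that diagonal and the height.
Formula: d = sqrt(l^2 + w^2 + h^2)
l^2 + w^2 + h^2 = 100 + 25 + 36 = 161
d = sqrt(161)
d = 12.6886
12.6886 ft


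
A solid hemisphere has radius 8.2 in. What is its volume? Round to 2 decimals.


Shape: hemisphere (half of a sphere)
Radius r = 8.2 in
Formula: V = (1/2) * (4/3) * pi * r^3 = (2/3) * pi * r^3
r^3 = 551.368
(2/3) * 551.368 = 367.578667
V = 367.578667 * pi
V = 1154.78
1154.78 in^3


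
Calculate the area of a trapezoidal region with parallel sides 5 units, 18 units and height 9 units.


Shape: trapezoid
Parallel sides a = 5 units, b = 18 units; Height h = 9 units
Formula: A = (a + b) * h / 2
a + b = 5 + 18 = 23
A = 23 * 9 / 2
A = 207 / 2
A = 103.5
103.5 units^2


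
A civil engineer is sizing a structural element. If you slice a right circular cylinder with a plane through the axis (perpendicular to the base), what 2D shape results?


Solid: right circular cylinder
Cutting plane: through the axis (perpendicular to the base)
Visualize the intersection of the plane with the solid's surface.
The boundary of the cut region is a rectangle.
rectangle


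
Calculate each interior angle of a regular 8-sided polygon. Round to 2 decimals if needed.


Shape: regular octagon (8 sides)
Formula: interior angle = (n - 2) * 180 / n
(n - 2) = 6
(n - 2) * 180 = 1080
angle = 1080 / 8
angle = 135
135 degrees


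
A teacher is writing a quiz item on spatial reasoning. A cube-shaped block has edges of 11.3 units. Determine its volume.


Shape: cube
Side s = 11.3 units
Formula: V = s^3
V = 11.3 * 11.3 * 11.3
V = 127.69 * 11.3
V = 1442.897
1442.897 units^3


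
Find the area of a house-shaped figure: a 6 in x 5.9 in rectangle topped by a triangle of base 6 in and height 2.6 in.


Composite shape: rectangle + triangle
Rectangle area = 6 * 5.9 = 35.4
Triangle area = 0.5 * 6 * 2.6 = 7.8
Total = 35.4 + 7.8
Total = 43.2
43.2 in^2


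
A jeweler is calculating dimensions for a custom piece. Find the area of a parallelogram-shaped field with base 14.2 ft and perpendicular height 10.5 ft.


Shape: parallelogram
Base b = 14.2 ft, Height h = 10.5 ft
Formula: A = b * h
A = 14.2 * 10.5
A = 149.1
149.1 ft^2


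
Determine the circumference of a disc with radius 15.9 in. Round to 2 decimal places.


Shape: circle
Radius r = 15.9 in
Formula: C = 2 * pi * r
C = 2 * pi * 15.9
C = 31.8 * pi
C = 99.9
99.9 in


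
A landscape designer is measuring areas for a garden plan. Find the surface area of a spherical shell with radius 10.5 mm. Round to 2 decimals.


Shape: sphere
Radius r = 10.5 mm
Formula: SA = 4 * pi * r^2
r^2 = 110.25
SA = 4 * pi * 110.25
SA = 441 * pi
SA = 1385.44
1385.44 mm^2


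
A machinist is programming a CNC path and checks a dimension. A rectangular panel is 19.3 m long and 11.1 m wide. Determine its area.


Shape: rectangle
Length l = 19.3 m, Width w = 11.1 m
Formula: A = l * w
A = 19.3 * 11.1
A = 214.23
214.23 m^2


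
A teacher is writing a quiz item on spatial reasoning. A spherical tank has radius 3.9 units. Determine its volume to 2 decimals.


Shape: sphere
Radius r = 3.9 units
Formula: V = (4/3) * pi * r^3
r^3 = 59.319
(4/3) * 59.319 = 79.092
V = 79.092 * pi
V = 248.47
248.47 units^3


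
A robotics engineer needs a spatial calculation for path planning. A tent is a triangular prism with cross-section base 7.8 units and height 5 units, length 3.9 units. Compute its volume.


Shape: triangular prism
Triangle base = 7.8 units, triangle height = 5 units, prism length L = 3.9 units
Formula: V = (1/2 * b * h_tri) * L
Cross-section area = 0.5 * 7.8 * 5 = 19.5
V = 19.5 * 3.9
V = 76.05
76.05 units^3


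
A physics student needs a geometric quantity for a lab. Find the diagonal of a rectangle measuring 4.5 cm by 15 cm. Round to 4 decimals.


Shape: rectangle (diagonal via Pythagoras)
Sides: 4.5 cm and 15 cm
Formula: d = sqrt(l^2 + w^2)
l^2 = 20.25, w^2 = 225
l^2 + w^2 = 245.25
d = sqrt(245.25)
d = 15.6605
15.6605 cm


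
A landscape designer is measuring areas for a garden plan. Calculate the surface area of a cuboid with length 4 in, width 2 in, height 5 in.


Shape: rectangular prism
l = 4 in, w = 2 in, h = 5 in
Formula: SA = 2(lw + lh + wh)
lw = 8, lh = 20, wh = 10
lw + lh + wh = 38
SA = 2 * 38
SA = 76
76 in^2


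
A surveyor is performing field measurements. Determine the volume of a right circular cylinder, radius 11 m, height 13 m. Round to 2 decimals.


Shape: cylinder
Radius r = 11 m, Height h = 13 m
Formula: V = pi * r^2 * h
r^2 = 121
V = pi * 121 * 13
V = 1573 * pi
V = 4941.73
4941.73 m^3


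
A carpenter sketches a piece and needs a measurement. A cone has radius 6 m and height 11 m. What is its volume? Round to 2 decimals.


Shape: cone
Radius r = 6 m, Height h = 11 m
Formula: V = (1/3) * pi * r^2 * h
r^2 = 36
pi * r^2 * h = pi * 36 * 11 = 396 * pi
V = 396 * pi / 3
V = 414.69
414.69 m^3


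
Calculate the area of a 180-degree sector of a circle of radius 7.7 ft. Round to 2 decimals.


Shape: circular sector
Radius r = 7.7 ft, Angle = 180 degrees
Formula: A = (angle/360) * pi * r^2
r^2 = 59.29
Fraction of circle = 180/360
A = (180/360) * pi * 59.29
A = 29.645 * pi
A = 93.13
93.13 ft^2


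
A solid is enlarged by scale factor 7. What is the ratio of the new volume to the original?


Linear scale factor k = 7
Rule: under a linear scaling by k, volumes scale by k^3.
k^3 = 7 * 7 * 7
k^3 = 49 * 7
k^3 = 343
Volume scales by a factor of 343.
343 (dimensionless)


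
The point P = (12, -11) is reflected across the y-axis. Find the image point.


Transformation: reflection
Original point: (12, -11)
Rule for reflection over the y-axis: (x, y) -> (-x, y)
Apply: (12, -11) -> (-12, -11)
(-12, -11)


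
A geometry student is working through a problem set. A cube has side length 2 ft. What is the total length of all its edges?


Shape: cube
Side s = 2 ft
A cube has 12 edges, all equal.
Formula: total edge length = 12 * s
Total = 12 * 2
Total = 24
24 ft


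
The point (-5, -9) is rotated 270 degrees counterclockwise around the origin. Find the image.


Transformation: rotation about the origin
Original point: (-5, -9)
Rule for 270 deg counterclockwise: (x, y) -> (y, -x)
Apply: (-5, -9) -> (-9, 5)
(-9, 5)


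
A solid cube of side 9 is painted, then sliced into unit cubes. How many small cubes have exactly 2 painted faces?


Large cube: 9 x 9 x 9, cut into unit cubes.
n = 9, so n - 2 = 7
Cubes with 2 painted faces lie along the edges, excluding corners.
A cube has 12 edges; each contributes (n - 2) = 7 such cubes.
Count = 12 * 7 = 84
84 unit cubes


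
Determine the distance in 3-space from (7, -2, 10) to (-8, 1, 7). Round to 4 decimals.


3D distance between two points
P1 = (7, -2, 10), P2 = (-8, 1, 7)
Formula: d = sqrt((x2-x1)^2 + (y2-y1)^2 + (z2-z1)^2)
dx = -8 - 7 = -15
dy = 1 - -2 = 3
dz = 7 - 10 = -3
dx^2 + dy^2 + dz^2 = 225 + 9 + 9 = 243
d = sqrt(243)
d = 15.5885
15.5885 units


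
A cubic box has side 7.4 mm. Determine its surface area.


Shape: cube
Side s = 7.4 mm
A cube has 6 square faces.
Formula: SA = 6 * s^2
s^2 = 54.76
SA = 6 * 54.76
SA = 328.56
328.56 mm^2


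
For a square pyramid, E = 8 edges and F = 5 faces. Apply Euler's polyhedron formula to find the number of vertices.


Polyhedron: square pyramid
Euler's formula for convex polyhedra: V - E + F = 2
Given: E = 8 edges and F = 5 faces
Solve for V:
V = 2 + E - F = 2 + 8 - 5 = 5
5 vertices


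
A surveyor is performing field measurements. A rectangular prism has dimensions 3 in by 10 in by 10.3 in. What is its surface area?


Shape: rectangular prism
l = 3 in, w = 10 in, h = 10.3 in
Formula: SA = 2(lw + lh + wh)
lw = 30, lh = 30.9, wh = 103
lw + lh + wh = 163.9
SA = 2 * 163.9
SA = 327.8
327.8 in^2


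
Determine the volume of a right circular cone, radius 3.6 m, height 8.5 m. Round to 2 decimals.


Shape: cone
Radius r = 3.6 m, Height h = 8.5 m
Formula: V = (1/3) * pi * r^2 * h
r^2 = 12.96
pi * r^2 * h = pi * 12.96 * 8.5 = 110.16 * pi
V = 110.16 * pi / 3
V = 115.36
115.36 m^3


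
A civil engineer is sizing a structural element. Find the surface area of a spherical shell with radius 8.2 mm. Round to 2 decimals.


Shape: sphere
Radius r = 8.2 mm
Formula: SA = 4 * pi * r^2
r^2 = 67.24
SA = 4 * pi * 67.24
SA = 268.96 * pi
SA = 844.96
844.96 mm^2


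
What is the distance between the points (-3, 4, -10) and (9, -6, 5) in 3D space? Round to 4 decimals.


3D distance between two points
P1 = (-3, 4, -10), P2 = (9, -6, 5)
Formula: d = sqrt((x2-x1)^2 + (y2-y1)^2 + (z2-z1)^2)
dx = 9 - -3 = 12
dy = -6 - 4 = -10
dz = 5 - -10 = 15
dx^2 + dy^2 + dz^2 = 144 + 100 + 225 = 469
d = sqrt(469)
d = 21.6564
21.6564 units


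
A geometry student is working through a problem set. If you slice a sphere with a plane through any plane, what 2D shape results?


Solid: sphere
Cutting plane: through any plane
Visualize the intersection of the plane with the solid's surface.
The boundary of the cut region is a circle.
circle


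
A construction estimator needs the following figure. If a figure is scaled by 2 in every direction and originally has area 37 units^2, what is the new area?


Linear scale factor k = 2
Original area = 37 units^2
Rule: under a linear scaling by k, areas scale by k^2.
k^2 = 2^2 = 4
New area = 37 * 4
New area = 148
148 units^2


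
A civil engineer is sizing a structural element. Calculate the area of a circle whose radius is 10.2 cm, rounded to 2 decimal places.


Shape: circle
Radius r = 10.2 cm
Formula: A = pi * r^2
r^2 = 10.2^2 = 104.04
A = pi * 104.04
A = 326.85
326.85 cm^2


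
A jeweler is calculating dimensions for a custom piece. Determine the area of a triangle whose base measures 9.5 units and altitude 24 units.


Shape: triangle
Base b = 9.5 units, Height h = 24 units
Formula: A = (1/2) * b * h
A = 0.5 * 9.5 * 24
A = 0.5 * 228
A = 114
114 units^2


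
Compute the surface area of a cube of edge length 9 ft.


Shape: cube
Side s = 9 ft
A cube has 6 square faces.
Formula: SA = 6 * s^2
s^2 = 81
SA = 6 * 81
SA = 486
486 ft^2


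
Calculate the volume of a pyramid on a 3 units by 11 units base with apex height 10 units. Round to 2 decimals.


Shape: rectangular pyramid
Base: 3 units x 11 units, Height h = 10 units
Formula: V = (1/3) * base_area * h
base_area = 3 * 11 = 33
base_area * h = 33 * 10 = 330
V = 330 / 3
V = 110
110 units^3


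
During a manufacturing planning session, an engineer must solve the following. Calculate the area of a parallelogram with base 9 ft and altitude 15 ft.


Shape: parallelogram
Base b = 9 ft, Height h = 15 ft
Formula: A = b * h
A = 9 * 15
A = 135
135 ft^2


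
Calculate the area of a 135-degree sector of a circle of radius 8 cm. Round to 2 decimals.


Shape: circular sector
Radius r = 8 cm, Angle = 135 degrees
Formula: A = (angle/360) * pi * r^2
r^2 = 64
Fraction of circle = 135/360
A = (135/360) * pi * 64
A = 24 * pi
A = 75.4
75.4 cm^2


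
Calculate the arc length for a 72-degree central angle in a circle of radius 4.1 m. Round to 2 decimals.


Shape: circular arc
Radius r = 4.1 m, Angle = 72 degrees
Formula: L = (angle/360) * 2 * pi * r
2 * pi * r = 8.2 * pi
L = (72/360) * 8.2 * pi
L = 1.64 * pi
L = 5.15
5.15 m


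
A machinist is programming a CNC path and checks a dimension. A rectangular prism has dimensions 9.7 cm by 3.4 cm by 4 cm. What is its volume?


Shape: rectangular prism
l = 9.7 cm, w = 3.4 cm, h = 4 cm
Formula: V = l * w * h
V = 9.7 * 3.4 * 4
V = 32.98 * 4
V = 131.92
131.92 cm^3


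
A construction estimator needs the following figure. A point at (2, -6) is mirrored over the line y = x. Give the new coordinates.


Transformation: reflection
Original point: (2, -6)
Rule for reflection over y = x: (x, y) -> (y, x)
Apply: (2, -6) -> (-6, 2)
(-6, 2)


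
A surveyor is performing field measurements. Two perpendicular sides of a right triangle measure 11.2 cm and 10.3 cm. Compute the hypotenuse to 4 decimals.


Shape: right triangle
Legs a = 11.2 cm, b = 10.3 cm
Formula: c = sqrt(a^2 + b^2)
a^2 = 125.44, b^2 = 106.09
a^2 + b^2 = 231.53
c = sqrt(231.53)
c = 15.2161
15.2161 cm


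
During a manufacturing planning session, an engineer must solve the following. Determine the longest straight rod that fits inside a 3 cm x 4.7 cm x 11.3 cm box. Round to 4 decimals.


Shape: rectangular box (space diagonal)
l = 3 cm, w = 4.7 cm, h = 11.3 cm
Visualize: the diagonal of the base, then a right triangle with that diagonal and the height.
Formula: d = sqrt(l^2 + w^2 + h^2)
l^2 + w^2 + h^2 = 9 + 22.09 + 127.69 = 158.78
d = sqrt(158.78)
d = 12.6008
12.6008 cm


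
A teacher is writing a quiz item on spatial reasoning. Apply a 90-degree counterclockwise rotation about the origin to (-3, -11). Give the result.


Transformation: rotation about the origin
Original point: (-3, -11)
Rule for 90 deg counterclockwise: (x, y) -> (-y, x)
Apply: (-3, -11) -> (11, -3)
(11, -3)


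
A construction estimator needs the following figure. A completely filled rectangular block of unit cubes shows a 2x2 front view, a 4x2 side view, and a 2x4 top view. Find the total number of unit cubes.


Orthographic views of a solid rectangular block:
Front view 2 x 2 -> length = 2, height = 2
Side view 4 x 2 -> width = 4, height = 2 (consistent)
Top view 2 x 4 -> confirms length = 2, width = 4
The block is 2 x 4 x 2.
Total unit cubes = 2 * 4 * 2 = 16
16 unit cubes


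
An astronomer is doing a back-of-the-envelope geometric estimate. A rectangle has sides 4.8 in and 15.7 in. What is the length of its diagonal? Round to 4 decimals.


Shape: rectangle (diagonal via Pythagoras)
Sides: 4.8 in and 15.7 in
Formula: d = sqrt(l^2 + w^2)
l^2 = 23.04, w^2 = 246.49
l^2 + w^2 = 269.53
d = sqrt(269.53)
d = 16.4174
16.4174 in


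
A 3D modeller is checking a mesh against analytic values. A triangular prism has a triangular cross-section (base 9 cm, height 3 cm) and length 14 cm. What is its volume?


Shape: triangular prism
Triangle base = 9 cm, triangle height = 3 cm, prism length L = 14 cm
Formula: V = (1/2 * b * h_tri) * L
Cross-section area = 0.5 * 9 * 3 = 13.5
V = 13.5 * 14
V = 189
189 cm^3


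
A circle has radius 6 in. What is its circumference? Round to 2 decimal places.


Shape: circle
Radius r = 6 in
Formula: C = 2 * pi * r
C = 2 * pi * 6
C = 12 * pi
C = 37.7
37.7 in


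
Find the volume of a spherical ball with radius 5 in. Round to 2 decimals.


Shape: sphere
Radius r = 5 in
Formula: V = (4/3) * pi * r^3
r^3 = 125
(4/3) * 125 = 166.666667
V = 166.666667 * pi
V = 523.6
523.6 in^3


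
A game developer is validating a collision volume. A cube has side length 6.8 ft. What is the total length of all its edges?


Shape: cube
Side s = 6.8 ft
A cube has 12 edges, all equal.
Formula: total edge length = 12 * s
Total = 12 * 6.8
Total = 81.6
81.6 ft


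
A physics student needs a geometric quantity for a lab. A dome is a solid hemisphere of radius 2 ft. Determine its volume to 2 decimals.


Shape: hemisphere (half of a sphere)
Radius r = 2 ft
Formula: V = (1/2) * (4/3) * pi * r^3 = (2/3) * pi * r^3
r^3 = 8
(2/3) * 8 = 5.333333
V = 5.333333 * pi
V = 16.76
16.76 ft^3


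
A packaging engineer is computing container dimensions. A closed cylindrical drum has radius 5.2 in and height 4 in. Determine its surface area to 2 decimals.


Shape: closed cylinder
Radius r = 5.2 in, Height h = 4 in
Formula: SA = 2*pi*r^2 + 2*pi*r*h = 2*pi*r*(r + h)
r + h = 9.2
2 * r * (r + h) = 2 * 5.2 * 9.2 = 95.68
SA = 95.68 * pi
SA = 300.59
300.59 in^2


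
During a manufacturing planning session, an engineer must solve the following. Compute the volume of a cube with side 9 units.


Shape: cube
Side s = 9 units
Formula: V = s^3
V = 9 * 9 * 9
V = 81 * 9
V = 729
729 units^3


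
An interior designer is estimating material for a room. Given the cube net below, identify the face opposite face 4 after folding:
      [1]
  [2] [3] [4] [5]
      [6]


Net: cross layout. Take square 3 as the base (bottom).
Fold the four squares in the horizontal row up around 3: 2 -> left, 4 -> right, 5 wraps to the top.
Fold 1 and 6 up from 3: 1 -> back, 6 -> front.
Opposite pairs are therefore: (1, 6), (2, 4), (3, 5).
Face 4 is opposite face 2.
face 2


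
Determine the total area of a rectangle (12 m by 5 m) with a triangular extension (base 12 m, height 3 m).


Composite shape: rectangle + triangle
Rectangle area = 12 * 5 = 60
Triangle area = 0.5 * 12 * 3 = 18
Total = 60 + 18
Total = 78
78 m^2


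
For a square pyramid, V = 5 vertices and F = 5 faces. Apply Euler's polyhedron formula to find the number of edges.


Polyhedron: square pyramid
Euler's formula for convex polyhedra: V - E + F = 2
Given: V = 5 vertices and F = 5 faces
Solve for E:
E = V + F - 2 = 5 + 5 - 2 = 8
8 edges


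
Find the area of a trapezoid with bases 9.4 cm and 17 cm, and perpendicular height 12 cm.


Shape: trapezoid
Parallel sides a = 9.4 cm, b = 17 cm; Height h = 12 cm
Formula: A = (a + b) * h / 2
a + b = 9.4 + 17 = 26.4
A = 26.4 * 12 / 2
A = 316.8 / 2
A = 158.4
158.4 cm^2


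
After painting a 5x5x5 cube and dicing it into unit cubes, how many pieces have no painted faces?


Large cube: 5 x 5 x 5, cut into unit cubes.
n = 5, so n - 2 = 3
Unpainted cubes form the interior (n - 2)^3 block.
(n - 2)^3 = 3^3 = 27
27 unit cubes


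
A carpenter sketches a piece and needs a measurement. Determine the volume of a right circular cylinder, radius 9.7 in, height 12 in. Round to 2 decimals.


Shape: cylinder
Radius r = 9.7 in, Height h = 12 in
Formula: V = pi * r^2 * h
r^2 = 94.09
V = pi * 94.09 * 12
V = 1129.08 * pi
V = 3547.11
3547.11 in^3


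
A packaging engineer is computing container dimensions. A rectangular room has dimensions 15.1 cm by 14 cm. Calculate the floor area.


Shape: rectangle
Length l = 15.1 cm, Width w = 14 cm
Formula: A = l * w
A = 15.1 * 14
A = 211.4
211.4 cm^2


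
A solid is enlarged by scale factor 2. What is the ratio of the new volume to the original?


Linear scale factor k = 2
Rule: under a linear scaling by k, volumes scale by k^3.
k^3 = 2 * 2 * 2
k^3 = 4 * 2
k^3 = 8
Volume scales by a factor of 8.
8 (dimensionless)


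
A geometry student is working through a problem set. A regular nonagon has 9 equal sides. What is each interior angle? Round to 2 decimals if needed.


Shape: regular nonagon (9 sides)
Formula: interior angle = (n - 2) * 180 / n
(n - 2) = 7
(n - 2) * 180 = 1260
angle = 1260 / 9
angle = 140
140 degrees


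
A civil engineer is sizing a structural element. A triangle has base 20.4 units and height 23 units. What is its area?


Shape: triangle
Base b = 20.4 units, Height h = 23 units
Formula: A = (1/2) * b * h
A = 0.5 * 20.4 * 23
A = 0.5 * 469.2
A = 234.6
234.6 units^2


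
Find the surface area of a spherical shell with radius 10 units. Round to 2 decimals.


Shape: sphere
Radius r = 10 units
Formula: SA = 4 * pi * r^2
r^2 = 100
SA = 4 * pi * 100
SA = 400 * pi
SA = 1256.64
1256.64 units^2


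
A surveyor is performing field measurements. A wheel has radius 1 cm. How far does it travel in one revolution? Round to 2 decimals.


Shape: circle
Radius r = 1 cm
Formula: C = 2 * pi * r
C = 2 * pi * 1
C = 2 * pi
C = 6.28
6.28 cm


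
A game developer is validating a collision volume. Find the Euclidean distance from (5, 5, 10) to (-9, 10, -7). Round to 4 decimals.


3D distance between two points
P1 = (5, 5, 10), P2 = (-9, 10, -7)
Formula: d = sqrt((x2-x1)^2 + (y2-y1)^2 + (z2-z1)^2)
dx = -9 - 5 = -14
dy = 10 - 5 = 5
dz = -7 - 10 = -17
dx^2 + dy^2 + dz^2 = 196 + 25 + 289 = 510
d = sqrt(510)
d = 22.5832
22.5832 units


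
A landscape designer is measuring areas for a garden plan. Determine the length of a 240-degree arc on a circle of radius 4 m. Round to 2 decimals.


Shape: circular arc
Radius r = 4 m, Angle = 240 degrees
Formula: L = (angle/360) * 2 * pi * r
2 * pi * r = 8 * pi
L = (240/360) * 8 * pi
L = 5.333333 * pi
L = 16.76
16.76 m


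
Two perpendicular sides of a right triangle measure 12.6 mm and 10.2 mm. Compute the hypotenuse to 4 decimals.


Shape: right triangle
Legs a = 12.6 mm, b = 10.2 mm
Formula: c = sqrt(a^2 + b^2)
a^2 = 158.76, b^2 = 104.04
a^2 + b^2 = 262.8
c = sqrt(262.8)
c = 16.2111
16.2111 mm


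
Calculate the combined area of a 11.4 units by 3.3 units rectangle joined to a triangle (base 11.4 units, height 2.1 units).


Composite shape: rectangle + triangle
Rectangle area = 11.4 * 3.3 = 37.62
Triangle area = 0.5 * 11.4 * 2.1 = 11.97
Total = 37.62 + 11.97
Total = 49.59
49.59 units^2


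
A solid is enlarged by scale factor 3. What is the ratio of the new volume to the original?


Linear scale factor k = 3
Rule: under a linear scaling by k, volumes scale by k^3.
k^3 = 3 * 3 * 3
k^3 = 9 * 3
k^3 = 27
Volume scales by a factor of 27.
27 (dimensionless)


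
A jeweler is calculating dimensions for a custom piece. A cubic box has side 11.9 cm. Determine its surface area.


Shape: cube
Side s = 11.9 cm
A cube has 6 square faces.
Formula: SA = 6 * s^2
s^2 = 141.61
SA = 6 * 141.61
SA = 849.66
849.66 cm^2


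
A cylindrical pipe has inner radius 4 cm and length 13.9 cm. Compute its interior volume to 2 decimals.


Shape: cylinder
Radius r = 4 cm, Height h = 13.9 cm
Formula: V = pi * r^2 * h
r^2 = 16
V = pi * 16 * 13.9
V = 222.4 * pi
V = 698.69
698.69 cm^3


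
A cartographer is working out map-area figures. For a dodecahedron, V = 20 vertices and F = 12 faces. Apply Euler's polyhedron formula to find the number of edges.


Polyhedron: dodecahedron
Euler's formula for convex polyhedra: V - E + F = 2
Given: V = 20 vertices and F = 12 faces
Solve for E:
E = V + F - 2 = 20 + 12 - 2 = 30
30 edges


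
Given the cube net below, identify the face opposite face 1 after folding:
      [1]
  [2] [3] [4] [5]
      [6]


Net: cross layout. Take square 3 as the base (bottom).
Fold the four squares in the horizontal row up around 3: 2 -> left, 4 -> right, 5 wraps to the top.
Fold 1 and 6 up from 3: 1 -> back, 6 -> front.
Opposite pairs are therefore: (1, 6), (2, 4), (3, 5).
Face 1 is opposite face 6.
face 6


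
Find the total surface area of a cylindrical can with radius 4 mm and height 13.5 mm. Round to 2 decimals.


Shape: closed cylinder
Radius r = 4 mm, Height h = 13.5 mm
Formula: SA = 2*pi*r^2 + 2*pi*r*h = 2*pi*r*(r + h)
r + h = 17.5
2 * r * (r + h) = 2 * 4 * 17.5 = 140
SA = 140 * pi
SA = 439.82
439.82 mm^2


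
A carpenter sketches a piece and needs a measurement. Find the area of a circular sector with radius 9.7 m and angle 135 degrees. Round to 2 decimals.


Shape: circular sector
Radius r = 9.7 m, Angle = 135 degrees
Formula: A = (angle/360) * pi * r^2
r^2 = 94.09
Fraction of circle = 135/360
A = (135/360) * pi * 94.09
A = 35.28375 * pi
A = 110.85
110.85 m^2


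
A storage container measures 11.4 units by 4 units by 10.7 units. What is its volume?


Shape: rectangular prism
l = 11.4 units, w = 4 units, h = 10.7 units
Formula: V = l * w * h
V = 11.4 * 4 * 10.7
V = 45.6 * 10.7
V = 487.92
487.92 units^3


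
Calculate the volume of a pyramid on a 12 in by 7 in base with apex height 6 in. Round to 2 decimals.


Shape: rectangular pyramid
Base: 12 in x 7 in, Height h = 6 in
Formula: V = (1/3) * base_area * h
base_area = 12 * 7 = 84
base_area * h = 84 * 6 = 504
V = 504 / 3
V = 168
168 in^3


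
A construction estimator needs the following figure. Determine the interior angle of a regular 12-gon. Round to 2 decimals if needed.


Shape: regular dodecagon (12 sides)
Formula: interior angle = (n - 2) * 180 / n
(n - 2) = 10
(n - 2) * 180 = 1800
angle = 1800 / 12
angle = 150
150 degrees


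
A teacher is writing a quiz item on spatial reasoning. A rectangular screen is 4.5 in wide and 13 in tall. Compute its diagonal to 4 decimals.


Shape: rectangle (diagonal via Pythagoras)
Sides: 4.5 in and 13 in
Formula: d = sqrt(l^2 + w^2)
l^2 = 20.25, w^2 = 169
l^2 + w^2 = 189.25
d = sqrt(189.25)
d = 13.7568
13.7568 in


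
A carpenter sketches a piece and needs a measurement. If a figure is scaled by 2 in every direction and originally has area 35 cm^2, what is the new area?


Linear scale factor k = 2
Original area = 35 cm^2
Rule: under a linear scaling by k, areas scale by k^2.
k^2 = 2^2 = 4
New area = 35 * 4
New area = 140
140 cm^2


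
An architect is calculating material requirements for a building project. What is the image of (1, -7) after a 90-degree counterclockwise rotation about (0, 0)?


Transformation: rotation about the origin
Original point: (1, -7)
Rule for 90 deg counterclockwise: (x, y) -> (-y, x)
Apply: (1, -7) -> (7, 1)
(7, 1)


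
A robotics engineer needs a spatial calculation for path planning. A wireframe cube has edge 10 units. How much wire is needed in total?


Shape: cube
Side s = 10 units
A cube has 12 edges, all equal.
Formula: total edge length = 12 * s
Total = 12 * 10
Total = 120
120 units


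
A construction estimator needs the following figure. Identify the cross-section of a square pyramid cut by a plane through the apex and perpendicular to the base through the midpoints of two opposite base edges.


Solid: square pyramid
Cutting plane: through the apex and perpendicular to the base through the midpoints of two opposite base edges
Visualize the intersection of the plane with the solid's surface.
The boundary of the cut region is a isosceles triangle.
isosceles triangle
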